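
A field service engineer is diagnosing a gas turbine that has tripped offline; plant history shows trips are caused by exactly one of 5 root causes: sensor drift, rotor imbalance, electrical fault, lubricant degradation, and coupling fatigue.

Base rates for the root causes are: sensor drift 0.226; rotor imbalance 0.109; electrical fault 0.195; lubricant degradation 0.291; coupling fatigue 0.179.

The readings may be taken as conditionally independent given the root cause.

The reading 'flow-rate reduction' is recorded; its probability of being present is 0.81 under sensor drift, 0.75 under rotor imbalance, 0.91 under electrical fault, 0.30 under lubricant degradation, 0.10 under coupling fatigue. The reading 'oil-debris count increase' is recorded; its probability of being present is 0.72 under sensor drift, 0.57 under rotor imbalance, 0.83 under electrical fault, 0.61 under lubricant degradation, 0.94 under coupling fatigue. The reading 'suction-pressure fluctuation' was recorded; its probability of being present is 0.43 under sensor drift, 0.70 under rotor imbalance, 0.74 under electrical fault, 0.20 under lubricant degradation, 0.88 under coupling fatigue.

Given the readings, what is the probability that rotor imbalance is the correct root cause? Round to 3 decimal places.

By Bayes' rule with conditional independence, the unnormalized weight for each hypothesis is prior × ∏ likelihoods:
  sensor drift: 0.226 × 0.81 × 0.72 × 0.43 = 0.056675
  rotor imbalance: 0.109 × 0.75 × 0.57 × 0.70 = 0.032618
  electrical fault: 0.195 × 0.91 × 0.83 × 0.74 = 0.10899
  lubricant degradation: 0.291 × 0.30 × 0.61 × 0.20 = 0.010651
  coupling fatigue: 0.179 × 0.10 × 0.94 × 0.88 = 0.014807
Normalizing constant Z = 0.056675 + 0.032618 + 0.10899 + 0.010651 + 0.014807 = 0.22374.
P(rotor imbalance | evidence) = 0.032618 / 0.22374 ≈ 0.146.

0.146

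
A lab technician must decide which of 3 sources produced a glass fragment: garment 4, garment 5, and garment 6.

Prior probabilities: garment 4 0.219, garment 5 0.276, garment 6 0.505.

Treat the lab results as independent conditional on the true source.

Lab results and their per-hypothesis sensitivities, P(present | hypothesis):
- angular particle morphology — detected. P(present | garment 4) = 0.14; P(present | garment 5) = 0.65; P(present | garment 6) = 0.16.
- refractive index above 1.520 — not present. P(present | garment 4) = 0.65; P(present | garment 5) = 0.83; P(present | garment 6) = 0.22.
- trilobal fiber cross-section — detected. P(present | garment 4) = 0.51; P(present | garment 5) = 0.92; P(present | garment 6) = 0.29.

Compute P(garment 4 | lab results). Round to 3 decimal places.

By Bayes' rule with conditional independence, the unnormalized weight for each hypothesis is prior × ∏ likelihoods (using 1 − P(present | H) for each absent lab result):
  garment 4: 0.219 × 0.14 × (1 − 0.65) × 0.51 = 0.0054728
  garment 5: 0.276 × 0.65 × (1 − 0.83) × 0.92 = 0.028058
  garment 6: 0.505 × 0.16 × (1 − 0.22) × 0.29 = 0.018277
Marginal likelihood of the evidence = 0.051808.
P(garment 4 | evidence) = 0.0054728 / 0.051808 ≈ 0.106.

0.106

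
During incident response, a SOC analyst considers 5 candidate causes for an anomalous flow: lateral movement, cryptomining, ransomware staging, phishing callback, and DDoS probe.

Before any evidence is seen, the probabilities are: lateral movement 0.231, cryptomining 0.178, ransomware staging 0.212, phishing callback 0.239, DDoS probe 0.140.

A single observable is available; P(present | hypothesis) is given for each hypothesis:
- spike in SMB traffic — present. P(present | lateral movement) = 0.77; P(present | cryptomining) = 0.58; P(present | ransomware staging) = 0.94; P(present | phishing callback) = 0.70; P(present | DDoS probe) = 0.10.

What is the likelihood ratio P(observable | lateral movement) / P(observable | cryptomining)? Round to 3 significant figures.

Likelihood of this observable under each hypothesis:
  lateral movement: 0.77
  cryptomining: 0.58
Bayes factor = 0.77 / 0.58 ≈ 1.33

1.33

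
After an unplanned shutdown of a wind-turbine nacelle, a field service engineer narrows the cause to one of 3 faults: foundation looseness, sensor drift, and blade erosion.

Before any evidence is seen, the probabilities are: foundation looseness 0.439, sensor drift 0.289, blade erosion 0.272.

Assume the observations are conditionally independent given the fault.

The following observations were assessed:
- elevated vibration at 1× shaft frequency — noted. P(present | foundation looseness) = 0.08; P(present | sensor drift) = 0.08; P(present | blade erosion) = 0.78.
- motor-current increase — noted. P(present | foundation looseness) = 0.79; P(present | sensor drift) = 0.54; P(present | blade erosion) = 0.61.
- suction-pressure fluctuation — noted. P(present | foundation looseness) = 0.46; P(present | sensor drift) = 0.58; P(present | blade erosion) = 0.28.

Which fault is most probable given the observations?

By Bayes' rule with conditional independence, the unnormalized weight for each hypothesis is prior × ∏ likelihoods:
  foundation looseness: 0.439 × 0.08 × 0.79 × 0.46 = 0.012763
  sensor drift: 0.289 × 0.08 × 0.54 × 0.58 = 0.0072412
  blade erosion: 0.272 × 0.78 × 0.61 × 0.28 = 0.036237
Marginal likelihood of the evidence = 0.056241.
P(foundation looseness | evidence) ≈ 0.012763 / 0.056241 ≈ 0.227
P(sensor drift | evidence) ≈ 0.0072412 / 0.056241 ≈ 0.129
P(blade erosion | evidence) ≈ 0.036237 / 0.056241 ≈ 0.644
The largest is 0.644, so blade erosion is most probable.

blade erosion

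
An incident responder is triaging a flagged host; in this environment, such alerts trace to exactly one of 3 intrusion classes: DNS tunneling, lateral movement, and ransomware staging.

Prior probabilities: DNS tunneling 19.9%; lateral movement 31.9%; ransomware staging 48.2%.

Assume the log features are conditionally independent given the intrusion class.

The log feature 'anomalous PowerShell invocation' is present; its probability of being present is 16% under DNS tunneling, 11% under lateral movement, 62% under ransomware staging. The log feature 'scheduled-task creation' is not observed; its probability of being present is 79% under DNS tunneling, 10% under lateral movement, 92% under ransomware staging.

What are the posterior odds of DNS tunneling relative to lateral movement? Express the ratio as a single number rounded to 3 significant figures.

Posterior odds equal prior odds times the likelihood ratio; only the two competing hypotheses matter (using 1 − P(present | H) for each absent log feature).
  DNS tunneling: 0.199 × 0.16 × (1 − 0.79) = 0.0066864
  lateral movement: 0.319 × 0.11 × (1 − 0.10) = 0.031581
Posterior odds = 0.0066864 / 0.031581 ≈ 0.212.

0.212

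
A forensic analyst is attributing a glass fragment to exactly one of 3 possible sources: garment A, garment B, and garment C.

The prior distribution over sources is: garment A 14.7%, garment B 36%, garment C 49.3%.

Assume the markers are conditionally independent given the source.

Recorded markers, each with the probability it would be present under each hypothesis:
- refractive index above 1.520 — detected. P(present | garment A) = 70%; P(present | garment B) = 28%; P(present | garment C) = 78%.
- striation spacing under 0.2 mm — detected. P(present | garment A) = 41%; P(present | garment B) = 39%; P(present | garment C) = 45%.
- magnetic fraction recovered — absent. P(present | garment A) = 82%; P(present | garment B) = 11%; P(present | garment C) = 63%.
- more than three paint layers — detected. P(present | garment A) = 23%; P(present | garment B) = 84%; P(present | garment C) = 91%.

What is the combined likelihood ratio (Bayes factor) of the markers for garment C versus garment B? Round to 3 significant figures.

Joint likelihood of the marker pattern under each hypothesis (using 1 − P(present | H) for each absent marker):
  garment C: 0.78 × 0.45 × (1 − 0.63) × 0.91 = 0.11818
  garment B: 0.28 × 0.39 × (1 − 0.11) × 0.84 = 0.081638
Bayes factor = 0.11818 / 0.081638 ≈ 1.45

1.45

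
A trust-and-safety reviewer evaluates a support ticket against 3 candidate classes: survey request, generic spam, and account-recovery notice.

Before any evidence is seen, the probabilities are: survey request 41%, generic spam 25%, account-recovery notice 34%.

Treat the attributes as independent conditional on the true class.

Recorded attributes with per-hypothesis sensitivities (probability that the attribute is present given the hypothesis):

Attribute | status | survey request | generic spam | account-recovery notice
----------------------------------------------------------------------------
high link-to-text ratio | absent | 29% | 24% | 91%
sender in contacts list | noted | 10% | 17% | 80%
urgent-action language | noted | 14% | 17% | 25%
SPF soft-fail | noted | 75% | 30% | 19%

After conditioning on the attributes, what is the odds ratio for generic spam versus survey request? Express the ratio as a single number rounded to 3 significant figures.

Unnormalized posterior weight (prior times the attribute likelihoods) for each of the two hypotheses (using 1 − P(present | H) for each absent attribute):
  generic spam: 0.25 × (1 − 0.24) × 0.17 × 0.17 × 0.30 = 0.0016473
  survey request: 0.41 × (1 − 0.29) × 0.10 × 0.14 × 0.75 = 0.0030565
Posterior odds = 0.0016473 / 0.0030565 ≈ 0.539.

0.539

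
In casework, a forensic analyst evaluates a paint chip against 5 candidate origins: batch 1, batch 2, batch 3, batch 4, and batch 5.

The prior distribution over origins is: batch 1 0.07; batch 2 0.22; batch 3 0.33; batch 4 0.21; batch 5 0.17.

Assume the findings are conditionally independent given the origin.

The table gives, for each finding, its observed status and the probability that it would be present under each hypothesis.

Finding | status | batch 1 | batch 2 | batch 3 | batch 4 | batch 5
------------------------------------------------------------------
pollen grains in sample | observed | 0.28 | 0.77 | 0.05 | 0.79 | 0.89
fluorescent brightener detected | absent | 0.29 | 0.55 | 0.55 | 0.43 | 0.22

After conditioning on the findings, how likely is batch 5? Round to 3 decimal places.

0.381

Multiply each prior by the joint likelihood of the evidence pattern (using 1 − P(present | H) for each absent finding):
  batch 1: 0.07 × 0.28 × (1 − 0.29) = 0.013916
  batch 2: 0.22 × 0.77 × (1 − 0.55) = 0.07623
  batch 3: 0.33 × 0.05 × (1 − 0.55) = 0.007425
  batch 4: 0.21 × 0.79 × (1 − 0.43) = 0.094563
  batch 5: 0.17 × 0.89 × (1 − 0.22) = 0.11801
Marginal likelihood of the evidence = 0.31015.
P(batch 5 | evidence) = 0.11801 / 0.31015 ≈ 0.381.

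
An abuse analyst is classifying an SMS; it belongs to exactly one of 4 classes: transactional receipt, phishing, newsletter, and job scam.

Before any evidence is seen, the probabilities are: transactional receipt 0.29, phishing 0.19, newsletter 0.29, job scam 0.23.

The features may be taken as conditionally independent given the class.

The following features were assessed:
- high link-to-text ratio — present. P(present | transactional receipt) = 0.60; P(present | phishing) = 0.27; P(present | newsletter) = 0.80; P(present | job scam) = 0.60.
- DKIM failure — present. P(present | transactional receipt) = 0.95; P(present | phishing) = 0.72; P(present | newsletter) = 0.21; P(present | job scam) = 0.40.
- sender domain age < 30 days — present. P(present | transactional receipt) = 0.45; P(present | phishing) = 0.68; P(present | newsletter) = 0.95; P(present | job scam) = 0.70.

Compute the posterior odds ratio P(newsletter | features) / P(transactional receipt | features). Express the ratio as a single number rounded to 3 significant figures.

Posterior odds equal prior odds times the likelihood ratio; only the two competing hypotheses matter.
  newsletter: 0.29 × 0.80 × 0.21 × 0.95 = 0.046284
  transactional receipt: 0.29 × 0.60 × 0.95 × 0.45 = 0.074385
Odds(newsletter : transactional receipt) = 0.046284 / 0.074385 ≈ 0.622.

0.622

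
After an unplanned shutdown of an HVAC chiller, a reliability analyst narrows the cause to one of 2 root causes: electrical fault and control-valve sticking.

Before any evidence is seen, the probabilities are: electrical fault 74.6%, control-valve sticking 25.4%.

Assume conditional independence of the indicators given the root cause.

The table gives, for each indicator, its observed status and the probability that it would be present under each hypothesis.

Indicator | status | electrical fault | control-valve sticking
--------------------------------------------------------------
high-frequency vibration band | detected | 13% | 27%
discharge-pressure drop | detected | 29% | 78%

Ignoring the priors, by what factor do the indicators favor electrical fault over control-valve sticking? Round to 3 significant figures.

The Bayes factor is the ratio of the joint likelihoods of the indicator pattern under the two hypotheses.
  electrical fault: 0.13 × 0.29 = 0.0377
  control-valve sticking: 0.27 × 0.78 = 0.2106
Bayes factor = 0.0377 / 0.2106 ≈ 0.179

0.179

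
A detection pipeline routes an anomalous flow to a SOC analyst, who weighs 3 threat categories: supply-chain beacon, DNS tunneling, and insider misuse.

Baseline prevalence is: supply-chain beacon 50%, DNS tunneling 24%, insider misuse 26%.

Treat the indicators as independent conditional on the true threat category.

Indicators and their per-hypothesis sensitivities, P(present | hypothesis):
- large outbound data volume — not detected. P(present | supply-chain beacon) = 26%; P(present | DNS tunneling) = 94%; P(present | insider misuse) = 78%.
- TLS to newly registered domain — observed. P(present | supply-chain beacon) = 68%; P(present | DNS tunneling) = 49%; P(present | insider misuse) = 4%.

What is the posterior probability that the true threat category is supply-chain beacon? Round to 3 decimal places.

0.964

By Bayes' rule with conditional independence, the unnormalized weight for each hypothesis is prior × ∏ likelihoods (using 1 − P(present | H) for each absent indicator):
  supply-chain beacon: 0.50 × (1 − 0.26) × 0.68 = 0.2516
  DNS tunneling: 0.24 × (1 − 0.94) × 0.49 = 0.007056
  insider misuse: 0.26 × (1 − 0.78) × 0.04 = 0.002288
The unnormalized weights sum to 0.26094.
P(supply-chain beacon | evidence) = 0.2516 / 0.26094 ≈ 0.964.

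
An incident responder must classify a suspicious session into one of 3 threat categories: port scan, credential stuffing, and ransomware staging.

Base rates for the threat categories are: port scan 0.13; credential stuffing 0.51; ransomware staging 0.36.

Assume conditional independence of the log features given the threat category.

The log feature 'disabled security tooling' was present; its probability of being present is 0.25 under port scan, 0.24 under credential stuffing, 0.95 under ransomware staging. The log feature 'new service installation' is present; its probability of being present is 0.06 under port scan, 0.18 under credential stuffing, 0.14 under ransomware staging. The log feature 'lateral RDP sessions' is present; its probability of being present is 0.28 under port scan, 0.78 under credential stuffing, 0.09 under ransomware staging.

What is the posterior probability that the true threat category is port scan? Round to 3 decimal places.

0.025

Multiply each prior by the joint likelihood of the log feature pattern:
  port scan: 0.13 × 0.25 × 0.06 × 0.28 = 0.000546
  credential stuffing: 0.51 × 0.24 × 0.18 × 0.78 = 0.017185
  ransomware staging: 0.36 × 0.95 × 0.14 × 0.09 = 0.0043092
Normalizing constant Z = 0.000546 + 0.017185 + 0.0043092 = 0.02204.
P(port scan | evidence) = 0.000546 / 0.02204 ≈ 0.025.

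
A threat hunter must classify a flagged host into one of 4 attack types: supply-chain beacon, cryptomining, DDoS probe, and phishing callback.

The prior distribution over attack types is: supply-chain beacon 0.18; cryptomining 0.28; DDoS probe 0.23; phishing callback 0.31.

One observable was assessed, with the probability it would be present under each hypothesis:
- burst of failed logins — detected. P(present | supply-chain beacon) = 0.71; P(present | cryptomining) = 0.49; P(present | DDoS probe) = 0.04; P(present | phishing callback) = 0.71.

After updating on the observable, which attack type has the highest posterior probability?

phishing callback

By Bayes' rule, the unnormalized weight for each hypothesis is prior × likelihood:
  supply-chain beacon: 0.18 × 0.71 = 0.1278
  cryptomining: 0.28 × 0.49 = 0.1372
  DDoS probe: 0.23 × 0.04 = 0.0092
  phishing callback: 0.31 × 0.71 = 0.2201
The unnormalized weights sum to 0.4943.
P(supply-chain beacon | evidence) ≈ 0.1278 / 0.4943 ≈ 0.259
P(cryptomining | evidence) ≈ 0.1372 / 0.4943 ≈ 0.278
P(DDoS probe | evidence) ≈ 0.0092 / 0.4943 ≈ 0.019
P(phishing callback | evidence) ≈ 0.2201 / 0.4943 ≈ 0.445
The largest is 0.445, so phishing callback is most probable.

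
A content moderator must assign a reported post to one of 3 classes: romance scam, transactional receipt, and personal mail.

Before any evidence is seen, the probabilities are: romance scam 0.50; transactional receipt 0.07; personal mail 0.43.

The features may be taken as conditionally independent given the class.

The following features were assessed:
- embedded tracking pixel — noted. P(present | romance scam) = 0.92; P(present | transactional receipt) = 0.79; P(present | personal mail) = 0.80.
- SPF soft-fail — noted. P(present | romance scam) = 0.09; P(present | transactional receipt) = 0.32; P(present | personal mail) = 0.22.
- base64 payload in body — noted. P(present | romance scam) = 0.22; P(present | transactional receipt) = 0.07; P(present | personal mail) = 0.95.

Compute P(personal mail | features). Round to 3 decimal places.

0.874

By Bayes' rule with conditional independence, the unnormalized weight for each hypothesis is prior × ∏ likelihoods:
  romance scam: 0.50 × 0.92 × 0.09 × 0.22 = 0.009108
  transactional receipt: 0.07 × 0.79 × 0.32 × 0.07 = 0.0012387
  personal mail: 0.43 × 0.80 × 0.22 × 0.95 = 0.071896
Normalizing constant Z = 0.009108 + 0.0012387 + 0.071896 = 0.082243.
P(personal mail | evidence) = 0.071896 / 0.082243 ≈ 0.874.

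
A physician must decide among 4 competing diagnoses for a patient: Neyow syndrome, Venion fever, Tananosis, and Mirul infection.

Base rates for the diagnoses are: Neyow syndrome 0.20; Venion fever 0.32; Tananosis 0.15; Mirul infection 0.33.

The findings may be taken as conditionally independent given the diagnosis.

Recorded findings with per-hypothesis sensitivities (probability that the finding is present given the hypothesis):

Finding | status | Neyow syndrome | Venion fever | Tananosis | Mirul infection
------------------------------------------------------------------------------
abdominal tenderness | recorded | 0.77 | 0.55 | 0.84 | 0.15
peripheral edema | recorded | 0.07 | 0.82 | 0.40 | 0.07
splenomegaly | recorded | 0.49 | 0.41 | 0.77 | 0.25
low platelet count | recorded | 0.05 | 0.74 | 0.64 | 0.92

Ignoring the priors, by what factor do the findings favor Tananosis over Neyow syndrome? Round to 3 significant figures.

125

Joint likelihood of the evidence pattern under each hypothesis:
  Tananosis: 0.84 × 0.40 × 0.77 × 0.64 = 0.16558
  Neyow syndrome: 0.77 × 0.07 × 0.49 × 0.05 = 0.0013206
Bayes factor = 0.16558 / 0.0013206 ≈ 125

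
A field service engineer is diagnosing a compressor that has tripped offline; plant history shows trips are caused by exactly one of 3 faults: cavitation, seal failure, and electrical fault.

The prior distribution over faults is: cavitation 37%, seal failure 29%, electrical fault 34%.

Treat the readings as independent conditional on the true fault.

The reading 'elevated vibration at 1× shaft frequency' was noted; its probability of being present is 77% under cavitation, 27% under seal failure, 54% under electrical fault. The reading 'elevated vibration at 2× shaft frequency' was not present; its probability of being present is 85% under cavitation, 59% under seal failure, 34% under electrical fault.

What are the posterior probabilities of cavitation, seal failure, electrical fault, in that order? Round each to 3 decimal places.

0.218, 0.164, 0.618

Multiply each prior by the joint likelihood of the reading pattern (using 1 − P(present | H) for each absent reading):
  cavitation: 0.37 × 0.77 × (1 − 0.85) = 0.042735
  seal failure: 0.29 × 0.27 × (1 − 0.59) = 0.032103
  electrical fault: 0.34 × 0.54 × (1 − 0.34) = 0.12118
The unnormalized weights sum to 0.19601.
P(cavitation | evidence) = 0.042735 / 0.19601 ≈ 0.218
P(seal failure | evidence) = 0.032103 / 0.19601 ≈ 0.164
P(electrical fault | evidence) = 0.12118 / 0.19601 ≈ 0.618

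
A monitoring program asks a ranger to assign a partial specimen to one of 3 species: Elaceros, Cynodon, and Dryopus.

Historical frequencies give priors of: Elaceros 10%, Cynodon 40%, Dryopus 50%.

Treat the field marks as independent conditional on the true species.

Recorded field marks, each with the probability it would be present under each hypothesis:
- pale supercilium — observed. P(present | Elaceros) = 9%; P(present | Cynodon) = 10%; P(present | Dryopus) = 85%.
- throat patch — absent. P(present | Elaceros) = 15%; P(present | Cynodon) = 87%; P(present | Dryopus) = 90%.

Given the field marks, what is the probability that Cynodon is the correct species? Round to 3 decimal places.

By Bayes' rule with conditional independence, the unnormalized weight for each hypothesis is prior × ∏ likelihoods (using 1 − P(present | H) for each absent field mark):
  Elaceros: 0.10 × 0.09 × (1 − 0.15) = 0.00765
  Cynodon: 0.40 × 0.10 × (1 − 0.87) = 0.0052
  Dryopus: 0.50 × 0.85 × (1 − 0.90) = 0.0425
Marginal likelihood of the evidence = 0.05535.
P(Cynodon | evidence) = 0.0052 / 0.05535 ≈ 0.094.

0.094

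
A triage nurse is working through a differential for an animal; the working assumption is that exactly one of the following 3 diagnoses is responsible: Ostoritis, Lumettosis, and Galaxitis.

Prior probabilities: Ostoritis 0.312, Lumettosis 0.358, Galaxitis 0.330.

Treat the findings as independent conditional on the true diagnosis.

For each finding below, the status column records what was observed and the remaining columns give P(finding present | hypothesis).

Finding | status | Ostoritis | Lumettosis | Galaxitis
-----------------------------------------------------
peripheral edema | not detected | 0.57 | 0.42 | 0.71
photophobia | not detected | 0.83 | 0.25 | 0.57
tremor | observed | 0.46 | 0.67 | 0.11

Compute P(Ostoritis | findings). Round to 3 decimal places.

For each hypothesis, the unnormalized posterior weight is prior × product of the finding likelihoods (using 1 − P(present | H) for each absent finding):
  Ostoritis: 0.312 × (1 − 0.57) × (1 − 0.83) × 0.46 = 0.010491
  Lumettosis: 0.358 × (1 − 0.42) × (1 − 0.25) × 0.67 = 0.10434
  Galaxitis: 0.330 × (1 − 0.71) × (1 − 0.57) × 0.11 = 0.0045266
Marginal likelihood of the evidence = 0.11936.
P(Ostoritis | evidence) = 0.010491 / 0.11936 ≈ 0.088.

0.088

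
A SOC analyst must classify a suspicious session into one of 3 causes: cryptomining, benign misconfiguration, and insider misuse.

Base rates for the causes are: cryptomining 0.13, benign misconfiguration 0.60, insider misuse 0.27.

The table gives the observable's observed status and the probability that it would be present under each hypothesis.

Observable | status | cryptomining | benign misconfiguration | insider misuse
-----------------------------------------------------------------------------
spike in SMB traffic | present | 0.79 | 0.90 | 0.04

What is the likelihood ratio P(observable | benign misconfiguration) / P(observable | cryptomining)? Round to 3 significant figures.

1.14

The Bayes factor is the ratio of the two likelihoods.
  benign misconfiguration: 0.9
  cryptomining: 0.79
Bayes factor = 0.9 / 0.79 ≈ 1.14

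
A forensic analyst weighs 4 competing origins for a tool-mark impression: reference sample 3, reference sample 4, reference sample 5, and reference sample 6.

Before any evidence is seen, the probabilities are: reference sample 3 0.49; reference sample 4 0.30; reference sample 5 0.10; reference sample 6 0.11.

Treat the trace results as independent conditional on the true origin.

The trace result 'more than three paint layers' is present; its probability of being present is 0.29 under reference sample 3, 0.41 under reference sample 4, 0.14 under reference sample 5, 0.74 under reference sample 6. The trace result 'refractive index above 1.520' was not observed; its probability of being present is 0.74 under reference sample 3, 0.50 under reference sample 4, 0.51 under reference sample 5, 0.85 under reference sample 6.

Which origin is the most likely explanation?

reference sample 4

For each hypothesis, the unnormalized posterior weight is prior × product of the trace result likelihoods (using 1 − P(present | H) for each absent trace result):
  reference sample 3: 0.49 × 0.29 × (1 − 0.74) = 0.036946
  reference sample 4: 0.30 × 0.41 × (1 − 0.50) = 0.0615
  reference sample 5: 0.10 × 0.14 × (1 − 0.51) = 0.00686
  reference sample 6: 0.11 × 0.74 × (1 − 0.85) = 0.01221
Normalizing constant Z = 0.036946 + 0.0615 + 0.00686 + 0.01221 = 0.11752.
P(reference sample 3 | evidence) ≈ 0.036946 / 0.11752 ≈ 0.314
P(reference sample 4 | evidence) ≈ 0.0615 / 0.11752 ≈ 0.523
P(reference sample 5 | evidence) ≈ 0.00686 / 0.11752 ≈ 0.058
P(reference sample 6 | evidence) ≈ 0.01221 / 0.11752 ≈ 0.104
The largest is 0.523, so reference sample 4 is most probable.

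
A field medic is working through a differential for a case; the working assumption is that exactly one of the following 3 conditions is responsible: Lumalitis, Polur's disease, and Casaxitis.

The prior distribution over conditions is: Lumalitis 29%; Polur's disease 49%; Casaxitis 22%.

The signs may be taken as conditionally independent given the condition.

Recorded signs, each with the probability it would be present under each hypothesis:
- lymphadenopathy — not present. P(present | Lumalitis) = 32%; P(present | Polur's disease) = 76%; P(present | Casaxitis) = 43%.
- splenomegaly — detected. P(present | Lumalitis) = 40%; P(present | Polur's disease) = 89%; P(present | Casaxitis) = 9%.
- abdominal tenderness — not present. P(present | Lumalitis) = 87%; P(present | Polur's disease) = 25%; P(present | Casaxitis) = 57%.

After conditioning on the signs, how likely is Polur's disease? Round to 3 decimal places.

0.839

By Bayes' rule with conditional independence, the unnormalized weight for each hypothesis is prior × ∏ likelihoods (using 1 − P(present | H) for each absent sign):
  Lumalitis: 0.29 × (1 − 0.32) × 0.40 × (1 − 0.87) = 0.010254
  Polur's disease: 0.49 × (1 − 0.76) × 0.89 × (1 − 0.25) = 0.078498
  Casaxitis: 0.22 × (1 − 0.43) × 0.09 × (1 − 0.57) = 0.004853
Normalizing constant Z = 0.010254 + 0.078498 + 0.004853 = 0.093605.
P(Polur's disease | evidence) = 0.078498 / 0.093605 ≈ 0.839.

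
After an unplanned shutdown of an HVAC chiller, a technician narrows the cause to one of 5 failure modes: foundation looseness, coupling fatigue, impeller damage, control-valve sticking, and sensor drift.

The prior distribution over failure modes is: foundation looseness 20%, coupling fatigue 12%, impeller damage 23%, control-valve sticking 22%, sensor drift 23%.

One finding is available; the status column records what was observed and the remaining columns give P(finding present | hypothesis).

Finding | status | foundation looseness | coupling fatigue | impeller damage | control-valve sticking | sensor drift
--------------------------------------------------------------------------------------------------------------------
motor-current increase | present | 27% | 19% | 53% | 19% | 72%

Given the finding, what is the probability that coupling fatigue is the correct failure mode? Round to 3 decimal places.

0.056

For each hypothesis, the unnormalized posterior weight is prior × likelihood:
  foundation looseness: 0.20 × 0.27 = 0.054
  coupling fatigue: 0.12 × 0.19 = 0.0228
  impeller damage: 0.23 × 0.53 = 0.1219
  control-valve sticking: 0.22 × 0.19 = 0.0418
  sensor drift: 0.23 × 0.72 = 0.1656
Normalizing constant Z = 0.054 + 0.0228 + 0.1219 + 0.0418 + 0.1656 = 0.4061.
P(coupling fatigue | evidence) = 0.0228 / 0.4061 ≈ 0.056.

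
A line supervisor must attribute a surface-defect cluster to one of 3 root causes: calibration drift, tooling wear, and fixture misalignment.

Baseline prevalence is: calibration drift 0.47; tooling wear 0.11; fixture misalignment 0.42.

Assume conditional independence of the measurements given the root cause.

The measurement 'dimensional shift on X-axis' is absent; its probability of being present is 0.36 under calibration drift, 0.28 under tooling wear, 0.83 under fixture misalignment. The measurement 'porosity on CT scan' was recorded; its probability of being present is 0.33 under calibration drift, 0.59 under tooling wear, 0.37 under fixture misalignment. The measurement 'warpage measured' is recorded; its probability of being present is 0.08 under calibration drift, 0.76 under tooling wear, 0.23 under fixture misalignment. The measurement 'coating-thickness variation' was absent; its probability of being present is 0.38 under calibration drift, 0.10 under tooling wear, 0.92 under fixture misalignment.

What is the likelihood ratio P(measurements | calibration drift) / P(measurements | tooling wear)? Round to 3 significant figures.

Joint likelihood of the measurement pattern under each hypothesis (using 1 − P(present | H) for each absent measurement):
  calibration drift: (1 − 0.36) × 0.33 × 0.08 × (1 − 0.38) = 0.010476
  tooling wear: (1 − 0.28) × 0.59 × 0.76 × (1 − 0.10) = 0.29056
Bayes factor = 0.010476 / 0.29056 ≈ 0.0361

0.0361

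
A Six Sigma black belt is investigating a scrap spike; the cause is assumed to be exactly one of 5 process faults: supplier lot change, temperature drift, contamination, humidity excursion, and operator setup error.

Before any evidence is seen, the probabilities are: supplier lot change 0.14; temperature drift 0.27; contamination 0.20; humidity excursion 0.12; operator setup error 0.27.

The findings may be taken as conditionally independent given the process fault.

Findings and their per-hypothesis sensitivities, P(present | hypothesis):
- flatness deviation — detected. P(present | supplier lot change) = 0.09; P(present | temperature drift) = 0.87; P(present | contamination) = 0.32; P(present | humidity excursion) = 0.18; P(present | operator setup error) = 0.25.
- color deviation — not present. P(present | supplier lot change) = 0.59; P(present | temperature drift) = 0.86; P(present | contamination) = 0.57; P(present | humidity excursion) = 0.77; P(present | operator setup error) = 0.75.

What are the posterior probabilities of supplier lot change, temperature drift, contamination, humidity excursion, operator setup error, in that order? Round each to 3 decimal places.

0.059, 0.376, 0.315, 0.057, 0.193

Multiply each prior by the joint likelihood of the evidence pattern (using 1 − P(present | H) for each absent finding):
  supplier lot change: 0.14 × 0.09 × (1 − 0.59) = 0.005166
  temperature drift: 0.27 × 0.87 × (1 − 0.86) = 0.032886
  contamination: 0.20 × 0.32 × (1 − 0.57) = 0.02752
  humidity excursion: 0.12 × 0.18 × (1 − 0.77) = 0.004968
  operator setup error: 0.27 × 0.25 × (1 − 0.75) = 0.016875
Marginal likelihood of the evidence = 0.087415.
P(supplier lot change | evidence) = 0.005166 / 0.087415 ≈ 0.059
P(temperature drift | evidence) = 0.032886 / 0.087415 ≈ 0.376
P(contamination | evidence) = 0.02752 / 0.087415 ≈ 0.315
P(humidity excursion | evidence) = 0.004968 / 0.087415 ≈ 0.057
P(operator setup error | evidence) = 0.016875 / 0.087415 ≈ 0.193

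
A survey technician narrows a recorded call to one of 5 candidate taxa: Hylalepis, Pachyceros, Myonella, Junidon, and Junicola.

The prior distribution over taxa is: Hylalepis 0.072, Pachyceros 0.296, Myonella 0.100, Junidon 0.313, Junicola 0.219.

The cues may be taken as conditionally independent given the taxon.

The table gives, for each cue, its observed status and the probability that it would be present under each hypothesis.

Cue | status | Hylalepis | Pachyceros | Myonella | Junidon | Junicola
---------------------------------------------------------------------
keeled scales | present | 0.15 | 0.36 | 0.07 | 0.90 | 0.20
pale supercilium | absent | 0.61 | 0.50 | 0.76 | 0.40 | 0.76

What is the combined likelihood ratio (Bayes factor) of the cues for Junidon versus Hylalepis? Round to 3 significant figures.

Take the product of per-cue likelihoods under each hypothesis (using 1 − P(present | H) for each absent cue), then divide.
  Junidon: 0.90 × (1 − 0.40) = 0.54
  Hylalepis: 0.15 × (1 − 0.61) = 0.0585
Bayes factor = 0.54 / 0.0585 ≈ 9.23

9.23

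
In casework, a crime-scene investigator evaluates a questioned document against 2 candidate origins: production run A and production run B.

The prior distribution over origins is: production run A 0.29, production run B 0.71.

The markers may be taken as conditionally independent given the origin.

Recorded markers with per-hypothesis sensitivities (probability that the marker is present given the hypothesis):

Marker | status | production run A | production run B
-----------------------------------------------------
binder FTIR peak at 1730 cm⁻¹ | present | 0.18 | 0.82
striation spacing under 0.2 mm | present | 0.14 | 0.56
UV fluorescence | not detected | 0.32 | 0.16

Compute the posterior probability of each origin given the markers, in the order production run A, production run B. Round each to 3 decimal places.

0.018, 0.982

By Bayes' rule with conditional independence, the unnormalized weight for each hypothesis is prior × ∏ likelihoods (using 1 − P(present | H) for each absent marker):
  production run A: 0.29 × 0.18 × 0.14 × (1 − 0.32) = 0.0049694
  production run B: 0.71 × 0.82 × 0.56 × (1 − 0.16) = 0.27387
Marginal likelihood of the evidence = 0.27884.
P(production run A | evidence) = 0.0049694 / 0.27884 ≈ 0.018
P(production run B | evidence) = 0.27387 / 0.27884 ≈ 0.982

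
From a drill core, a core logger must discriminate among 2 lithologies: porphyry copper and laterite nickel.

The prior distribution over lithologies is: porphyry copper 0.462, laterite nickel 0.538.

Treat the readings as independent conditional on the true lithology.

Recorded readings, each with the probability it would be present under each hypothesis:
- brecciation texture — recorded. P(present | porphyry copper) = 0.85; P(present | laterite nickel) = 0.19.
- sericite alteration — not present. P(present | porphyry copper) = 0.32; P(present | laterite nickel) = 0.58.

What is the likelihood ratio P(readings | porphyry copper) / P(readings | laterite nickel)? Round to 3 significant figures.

Take the product of per-reading likelihoods under each hypothesis (using 1 − P(present | H) for each absent reading), then divide.
  porphyry copper: 0.85 × (1 − 0.32) = 0.578
  laterite nickel: 0.19 × (1 − 0.58) = 0.0798
Bayes factor = 0.578 / 0.0798 ≈ 7.24

7.24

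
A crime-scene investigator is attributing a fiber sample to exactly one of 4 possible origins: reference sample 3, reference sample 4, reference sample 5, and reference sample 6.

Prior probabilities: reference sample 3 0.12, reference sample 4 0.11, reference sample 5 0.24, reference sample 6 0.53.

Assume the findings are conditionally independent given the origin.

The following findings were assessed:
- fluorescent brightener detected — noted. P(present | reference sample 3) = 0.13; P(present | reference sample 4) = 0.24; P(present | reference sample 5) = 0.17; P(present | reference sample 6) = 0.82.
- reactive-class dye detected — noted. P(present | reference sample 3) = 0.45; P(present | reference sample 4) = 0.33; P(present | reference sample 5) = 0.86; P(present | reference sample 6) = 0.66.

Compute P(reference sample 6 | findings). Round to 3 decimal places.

0.849

By Bayes' rule with conditional independence, the unnormalized weight for each hypothesis is prior × ∏ likelihoods:
  reference sample 3: 0.12 × 0.13 × 0.45 = 0.00702
  reference sample 4: 0.11 × 0.24 × 0.33 = 0.008712
  reference sample 5: 0.24 × 0.17 × 0.86 = 0.035088
  reference sample 6: 0.53 × 0.82 × 0.66 = 0.28684
Marginal likelihood of the evidence = 0.33766.
P(reference sample 6 | evidence) = 0.28684 / 0.33766 ≈ 0.849.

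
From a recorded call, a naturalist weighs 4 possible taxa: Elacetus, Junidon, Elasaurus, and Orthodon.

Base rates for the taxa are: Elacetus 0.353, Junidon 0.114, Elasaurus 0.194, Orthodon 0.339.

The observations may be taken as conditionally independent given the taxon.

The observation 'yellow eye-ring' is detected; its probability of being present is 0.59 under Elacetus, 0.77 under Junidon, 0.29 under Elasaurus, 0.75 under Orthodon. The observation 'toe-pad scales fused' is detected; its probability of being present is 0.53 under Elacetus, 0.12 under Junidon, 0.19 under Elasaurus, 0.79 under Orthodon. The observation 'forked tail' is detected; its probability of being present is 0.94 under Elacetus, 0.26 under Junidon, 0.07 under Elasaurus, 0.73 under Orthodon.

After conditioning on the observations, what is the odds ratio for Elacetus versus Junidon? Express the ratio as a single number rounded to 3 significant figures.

Unnormalized posterior weight (prior times the observation likelihoods) for each of the two hypotheses:
  Elacetus: 0.353 × 0.59 × 0.53 × 0.94 = 0.10376
  Junidon: 0.114 × 0.77 × 0.12 × 0.26 = 0.0027387
Odds(Elacetus : Junidon) = 0.10376 / 0.0027387 ≈ 37.9.

37.9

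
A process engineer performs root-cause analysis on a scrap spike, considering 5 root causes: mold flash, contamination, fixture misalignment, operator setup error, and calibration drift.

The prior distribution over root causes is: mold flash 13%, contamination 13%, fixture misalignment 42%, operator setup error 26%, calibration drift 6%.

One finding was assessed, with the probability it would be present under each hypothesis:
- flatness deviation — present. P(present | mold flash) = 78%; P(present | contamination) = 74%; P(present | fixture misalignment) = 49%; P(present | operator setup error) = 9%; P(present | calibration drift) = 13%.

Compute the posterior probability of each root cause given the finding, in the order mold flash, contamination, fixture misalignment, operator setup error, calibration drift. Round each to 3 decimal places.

0.233, 0.221, 0.474, 0.054, 0.018

For each hypothesis, the unnormalized posterior weight is prior × likelihood:
  mold flash: 0.13 × 0.78 = 0.1014
  contamination: 0.13 × 0.74 = 0.0962
  fixture misalignment: 0.42 × 0.49 = 0.2058
  operator setup error: 0.26 × 0.09 = 0.0234
  calibration drift: 0.06 × 0.13 = 0.0078
Normalizing constant Z = 0.1014 + 0.0962 + 0.2058 + 0.0234 + 0.0078 = 0.4346.
P(mold flash | evidence) = 0.1014 / 0.4346 ≈ 0.233
P(contamination | evidence) = 0.0962 / 0.4346 ≈ 0.221
P(fixture misalignment | evidence) = 0.2058 / 0.4346 ≈ 0.474
P(operator setup error | evidence) = 0.0234 / 0.4346 ≈ 0.054
P(calibration drift | evidence) = 0.0078 / 0.4346 ≈ 0.018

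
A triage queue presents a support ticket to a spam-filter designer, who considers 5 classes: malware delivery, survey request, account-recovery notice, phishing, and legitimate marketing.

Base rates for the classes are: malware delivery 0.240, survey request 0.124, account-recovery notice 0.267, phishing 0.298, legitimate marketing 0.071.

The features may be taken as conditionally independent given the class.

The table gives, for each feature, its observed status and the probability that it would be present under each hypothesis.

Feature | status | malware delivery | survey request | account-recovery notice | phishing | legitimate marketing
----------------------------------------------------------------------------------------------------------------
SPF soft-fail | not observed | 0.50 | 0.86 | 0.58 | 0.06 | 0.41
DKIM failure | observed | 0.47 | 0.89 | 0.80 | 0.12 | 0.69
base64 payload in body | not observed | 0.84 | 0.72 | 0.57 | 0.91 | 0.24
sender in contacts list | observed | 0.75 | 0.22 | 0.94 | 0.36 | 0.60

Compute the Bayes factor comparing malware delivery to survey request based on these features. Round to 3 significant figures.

Take the product of per-feature likelihoods under each hypothesis (using 1 − P(present | H) for each absent feature), then divide.
  malware delivery: (1 − 0.50) × 0.47 × (1 − 0.84) × 0.75 = 0.0282
  survey request: (1 − 0.86) × 0.89 × (1 − 0.72) × 0.22 = 0.0076754
Bayes factor = 0.0282 / 0.0076754 ≈ 3.67

3.67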